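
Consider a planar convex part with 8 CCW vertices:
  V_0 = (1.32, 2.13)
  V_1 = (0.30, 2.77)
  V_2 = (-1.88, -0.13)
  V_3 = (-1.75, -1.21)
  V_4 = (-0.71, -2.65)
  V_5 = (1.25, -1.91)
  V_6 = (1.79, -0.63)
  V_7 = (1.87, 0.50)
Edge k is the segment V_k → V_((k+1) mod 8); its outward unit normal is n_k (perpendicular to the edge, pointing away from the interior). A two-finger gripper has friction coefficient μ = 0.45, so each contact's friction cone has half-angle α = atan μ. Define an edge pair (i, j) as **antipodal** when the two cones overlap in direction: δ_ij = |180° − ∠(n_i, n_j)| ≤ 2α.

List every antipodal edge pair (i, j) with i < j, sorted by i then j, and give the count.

α = atan 0.45 = 24.23°;  2α = 48.46°
n_0 = (+0.5315, +0.8471)
n_1 = (-0.7993, +0.6009)
n_2 = (-0.9928, -0.1195)
n_3 = (-0.8107, -0.5855)
n_4 = (+0.3532, -0.9355)
n_5 = (+0.9214, -0.3887)
n_6 = (+0.9975, -0.0706)
n_7 = (+0.9475, +0.3197)
  (0,1): δ = 94.83°  ·
  (0,2): δ = 51.03°  ·
  (0,3): δ = 22.06°  ✓
  (0,4): δ = 52.79°  ·
  (0,5): δ = 99.23°  ·
  (0,6): δ = 118.06°  ·
  (0,7): δ = 140.75°  ·
  (1,2): δ = 136.20°  ·
  (1,3): δ = 107.23°  ·
  (1,4): δ = 32.38°  ✓
  (1,5): δ = 14.06°  ✓
  (1,6): δ = 32.88°  ✓
  (1,7): δ = 55.58°  ·
  (2,3): δ = 151.03°  ·
  (2,4): δ = 76.18°  ·
  (2,5): δ = 29.74°  ✓
  (2,6): δ = 10.91°  ✓
  (2,7): δ = 11.78°  ✓
  (3,4): δ = 105.15°  ·
  (3,5): δ = 58.71°  ·
  (3,6): δ = 39.89°  ✓
  (3,7): δ = 17.19°  ✓
  (4,5): δ = 133.56°  ·
  (4,6): δ = 114.73°  ·
  (4,7): δ = 92.04°  ·
  (5,6): δ = 161.18°  ·
  (5,7): δ = 138.48°  ·
  (6,7): δ = 157.30°  ·
antipodal pairs: 9

count = 9; pairs: (0,3), (1,4), (1,5), (1,6), (2,5), (2,6), (2,7), (3,6), (3,7)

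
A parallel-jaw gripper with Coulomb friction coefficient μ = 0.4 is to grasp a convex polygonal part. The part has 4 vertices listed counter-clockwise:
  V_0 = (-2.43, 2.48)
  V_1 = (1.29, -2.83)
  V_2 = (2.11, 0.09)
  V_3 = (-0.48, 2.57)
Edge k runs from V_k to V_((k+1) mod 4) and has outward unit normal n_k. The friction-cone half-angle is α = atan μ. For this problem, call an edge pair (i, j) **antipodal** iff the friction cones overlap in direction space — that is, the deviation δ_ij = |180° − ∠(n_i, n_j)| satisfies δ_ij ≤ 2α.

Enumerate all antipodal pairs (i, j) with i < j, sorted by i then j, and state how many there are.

count = 1; pairs: (0,2)

α = atan 0.4 = 21.80°;  2α = 43.60°
n_0 = (-0.8190, -0.5738)
n_1 = (+0.9628, -0.2704)
n_2 = (+0.6916, +0.7223)
n_3 = (-0.0461, +0.9989)
  (0,1): δ = 50.70°  ·
  (0,2): δ = 11.23°  ✓
  (0,3): δ = 57.63°  ·
  (1,2): δ = 118.07°  ·
  (1,3): δ = 71.67°  ·
  (2,3): δ = 133.60°  ·
antipodal pairs: 1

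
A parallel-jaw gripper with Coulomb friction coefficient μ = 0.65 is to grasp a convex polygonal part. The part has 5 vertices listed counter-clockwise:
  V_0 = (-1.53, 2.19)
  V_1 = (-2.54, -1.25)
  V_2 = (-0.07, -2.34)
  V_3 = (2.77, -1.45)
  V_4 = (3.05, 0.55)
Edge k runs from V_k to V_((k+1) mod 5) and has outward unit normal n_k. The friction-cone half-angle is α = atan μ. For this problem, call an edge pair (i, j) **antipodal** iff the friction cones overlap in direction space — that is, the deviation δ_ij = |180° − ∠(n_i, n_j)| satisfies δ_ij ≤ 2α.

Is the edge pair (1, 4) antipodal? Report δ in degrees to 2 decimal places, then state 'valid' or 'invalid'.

α = atan 0.65 = 33.02°;  2α = 66.05°
edge 1: e_1 = (+2.47, -1.09);  n_1 = (-0.4037, -0.9149)
edge 4: e_4 = (-4.58, +1.64);  n_4 = (+0.3371, +0.9415)
∠(n_1, n_4) = 175.89°
δ = |180° − 175.89°| = 4.11°
4.11° ≤ 2α = 66.05°  →  valid

δ = 4.11°, valid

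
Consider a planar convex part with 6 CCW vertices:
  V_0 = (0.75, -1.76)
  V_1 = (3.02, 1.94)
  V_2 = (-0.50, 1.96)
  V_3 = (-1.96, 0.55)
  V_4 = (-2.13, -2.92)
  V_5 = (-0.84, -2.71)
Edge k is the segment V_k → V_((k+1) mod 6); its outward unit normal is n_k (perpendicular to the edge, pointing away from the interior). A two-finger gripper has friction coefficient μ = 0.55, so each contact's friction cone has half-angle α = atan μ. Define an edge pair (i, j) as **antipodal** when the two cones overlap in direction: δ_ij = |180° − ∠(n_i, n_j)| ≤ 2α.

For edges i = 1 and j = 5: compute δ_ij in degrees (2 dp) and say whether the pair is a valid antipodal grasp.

α = atan 0.55 = 28.81°;  2α = 57.62°
edge 1: e_1 = (-3.52, +0.02);  n_1 = (+0.0057, +1.0000)
edge 5: e_5 = (+1.59, +0.95);  n_5 = (+0.5129, -0.8584)
∠(n_1, n_5) = 148.82°
δ = |180° − 148.82°| = 31.18°
31.18° ≤ 2α = 57.62°  →  valid

δ = 31.18°, valid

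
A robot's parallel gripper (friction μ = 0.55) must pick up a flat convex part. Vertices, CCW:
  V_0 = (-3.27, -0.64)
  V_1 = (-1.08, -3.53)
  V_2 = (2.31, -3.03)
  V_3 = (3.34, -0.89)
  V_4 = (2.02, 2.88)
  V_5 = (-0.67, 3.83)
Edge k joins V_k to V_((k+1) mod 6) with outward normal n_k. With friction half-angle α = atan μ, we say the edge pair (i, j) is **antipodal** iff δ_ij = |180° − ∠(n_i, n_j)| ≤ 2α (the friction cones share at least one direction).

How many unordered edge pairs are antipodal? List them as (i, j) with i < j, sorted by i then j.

count = 6; pairs: (0,3), (0,4), (1,4), (1,5), (2,5), (3,5)

α = atan 0.55 = 28.81°;  2α = 57.62°
n_0 = (-0.7970, -0.6040)
n_1 = (+0.1459, -0.9893)
n_2 = (+0.9011, -0.4337)
n_3 = (+0.9438, +0.3305)
n_4 = (+0.3330, +0.9429)
n_5 = (-0.8644, +0.5028)
  (0,1): δ = 118.76°  ·
  (0,2): δ = 62.86°  ·
  (0,3): δ = 17.86°  ✓
  (0,4): δ = 33.39°  ✓
  (0,5): δ = 112.66°  ·
  (1,2): δ = 124.09°  ·
  (1,3): δ = 79.09°  ·
  (1,4): δ = 27.84°  ✓
  (1,5): δ = 51.43°  ✓
  (2,3): δ = 135.00°  ·
  (2,4): δ = 83.75°  ·
  (2,5): δ = 4.48°  ✓
  (3,4): δ = 128.75°  ·
  (3,5): δ = 49.48°  ✓
  (4,5): δ = 100.73°  ·
antipodal pairs: 6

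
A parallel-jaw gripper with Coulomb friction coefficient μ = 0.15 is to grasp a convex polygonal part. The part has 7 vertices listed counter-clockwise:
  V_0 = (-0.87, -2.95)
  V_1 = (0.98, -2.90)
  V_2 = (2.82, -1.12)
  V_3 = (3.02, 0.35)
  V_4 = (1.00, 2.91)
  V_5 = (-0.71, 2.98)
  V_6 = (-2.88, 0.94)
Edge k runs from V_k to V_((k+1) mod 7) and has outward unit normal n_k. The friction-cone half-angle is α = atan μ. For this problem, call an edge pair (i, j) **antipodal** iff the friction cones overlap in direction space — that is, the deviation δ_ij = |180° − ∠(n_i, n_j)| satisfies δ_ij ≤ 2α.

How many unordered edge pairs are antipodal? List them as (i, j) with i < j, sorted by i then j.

α = atan 0.15 = 8.53°;  2α = 17.06°
n_0 = (+0.0270, -0.9996)
n_1 = (+0.6953, -0.7187)
n_2 = (+0.9909, -0.1348)
n_3 = (+0.7850, +0.6194)
n_4 = (+0.0409, +0.9992)
n_5 = (-0.6849, +0.7286)
n_6 = (-0.8884, -0.4591)
  (0,1): δ = 137.50°  ·
  (0,2): δ = 99.30°  ·
  (0,3): δ = 53.27°  ·
  (0,4): δ = 3.89°  ✓
  (0,5): δ = 41.68°  ·
  (0,6): δ = 115.78°  ·
  (1,2): δ = 141.80°  ·
  (1,3): δ = 95.77°  ·
  (1,4): δ = 46.39°  ·
  (1,5): δ = 0.82°  ✓
  (1,6): δ = 73.28°  ·
  (2,3): δ = 133.98°  ·
  (2,4): δ = 84.60°  ·
  (2,5): δ = 39.02°  ·
  (2,6): δ = 35.07°  ·
  (3,4): δ = 130.62°  ·
  (3,5): δ = 85.04°  ·
  (3,6): δ = 10.95°  ✓
  (4,5): δ = 134.42°  ·
  (4,6): δ = 60.33°  ·
  (5,6): δ = 105.91°  ·
antipodal pairs: 3

count = 3; pairs: (0,4), (1,5), (3,6)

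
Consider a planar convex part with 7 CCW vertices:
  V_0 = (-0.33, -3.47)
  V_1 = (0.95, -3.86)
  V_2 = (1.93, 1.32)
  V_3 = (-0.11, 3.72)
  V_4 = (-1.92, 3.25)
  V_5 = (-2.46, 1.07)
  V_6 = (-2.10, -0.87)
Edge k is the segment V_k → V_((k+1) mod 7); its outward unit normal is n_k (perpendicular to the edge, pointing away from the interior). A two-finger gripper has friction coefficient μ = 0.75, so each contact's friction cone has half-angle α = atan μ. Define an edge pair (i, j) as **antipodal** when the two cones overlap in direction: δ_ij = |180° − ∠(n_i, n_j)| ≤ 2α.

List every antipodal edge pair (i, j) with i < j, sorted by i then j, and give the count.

count = 10; pairs: (0,2), (0,3), (1,3), (1,4), (1,5), (1,6), (2,4), (2,5), (2,6), (3,6)

α = atan 0.75 = 36.87°;  2α = 73.74°
n_0 = (-0.2915, -0.9566)
n_1 = (+0.9826, -0.1859)
n_2 = (+0.7619, +0.6476)
n_3 = (-0.2513, +0.9679)
n_4 = (-0.9707, +0.2404)
n_5 = (-0.9832, -0.1825)
n_6 = (-0.8266, -0.5627)
  (0,1): δ = 83.77°  ·
  (0,2): δ = 32.69°  ✓
  (0,3): δ = 31.50°  ✓
  (0,4): δ = 93.03°  ·
  (0,5): δ = 117.46°  ·
  (0,6): δ = 141.19°  ·
  (1,2): δ = 128.92°  ·
  (1,3): δ = 64.73°  ✓
  (1,4): δ = 3.20°  ✓
  (1,5): δ = 21.23°  ✓
  (1,6): δ = 44.96°  ✓
  (2,3): δ = 115.81°  ·
  (2,4): δ = 54.28°  ✓
  (2,5): δ = 29.85°  ✓
  (2,6): δ = 6.12°  ✓
  (3,4): δ = 118.47°  ·
  (3,5): δ = 94.04°  ·
  (3,6): δ = 70.31°  ✓
  (4,5): δ = 155.57°  ·
  (4,6): δ = 131.84°  ·
  (5,6): δ = 156.27°  ·
antipodal pairs: 10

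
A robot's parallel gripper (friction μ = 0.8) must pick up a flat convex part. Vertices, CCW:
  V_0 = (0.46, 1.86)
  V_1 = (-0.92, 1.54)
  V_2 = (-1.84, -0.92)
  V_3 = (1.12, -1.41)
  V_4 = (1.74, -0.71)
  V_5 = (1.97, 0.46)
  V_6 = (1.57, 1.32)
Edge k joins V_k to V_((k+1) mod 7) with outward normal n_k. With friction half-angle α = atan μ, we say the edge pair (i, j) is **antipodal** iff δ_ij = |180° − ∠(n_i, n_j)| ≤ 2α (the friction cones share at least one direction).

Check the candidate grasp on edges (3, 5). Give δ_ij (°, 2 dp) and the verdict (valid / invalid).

α = atan 0.8 = 38.66°;  2α = 77.32°
edge 3: e_3 = (+0.62, +0.70);  n_3 = (+0.7486, -0.6630)
edge 5: e_5 = (-0.40, +0.86);  n_5 = (+0.9067, +0.4217)
∠(n_3, n_5) = 66.48°
δ = |180° − 66.48°| = 113.52°
113.52° > 2α = 77.32°  →  invalid

δ = 113.52°, invalid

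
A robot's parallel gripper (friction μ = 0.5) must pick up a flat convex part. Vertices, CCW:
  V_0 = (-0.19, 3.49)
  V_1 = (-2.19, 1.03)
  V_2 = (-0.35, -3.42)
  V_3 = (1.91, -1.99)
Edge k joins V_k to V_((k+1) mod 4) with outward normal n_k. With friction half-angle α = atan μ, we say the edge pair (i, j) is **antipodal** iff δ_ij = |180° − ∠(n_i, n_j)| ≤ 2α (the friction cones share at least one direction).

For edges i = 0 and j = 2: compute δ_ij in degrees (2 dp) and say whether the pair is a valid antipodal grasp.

α = atan 0.5 = 26.57°;  2α = 53.13°
edge 0: e_0 = (-2.00, -2.46);  n_0 = (-0.7759, +0.6308)
edge 2: e_2 = (+2.26, +1.43);  n_2 = (+0.5347, -0.8450)
∠(n_0, n_2) = 161.43°
δ = |180° − 161.43°| = 18.57°
18.57° ≤ 2α = 53.13°  →  valid

δ = 18.57°, valid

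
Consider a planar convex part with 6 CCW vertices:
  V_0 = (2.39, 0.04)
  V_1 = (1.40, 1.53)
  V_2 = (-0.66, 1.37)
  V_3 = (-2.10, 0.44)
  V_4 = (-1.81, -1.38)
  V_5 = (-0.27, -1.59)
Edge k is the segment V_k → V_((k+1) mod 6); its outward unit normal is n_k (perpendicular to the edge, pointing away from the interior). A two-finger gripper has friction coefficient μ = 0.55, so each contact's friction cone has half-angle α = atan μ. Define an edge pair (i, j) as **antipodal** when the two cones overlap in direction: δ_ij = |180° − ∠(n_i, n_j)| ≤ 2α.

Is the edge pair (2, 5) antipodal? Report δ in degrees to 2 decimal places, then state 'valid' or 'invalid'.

δ = 1.36°, valid

α = atan 0.55 = 28.81°;  2α = 57.62°
edge 2: e_2 = (-1.44, -0.93);  n_2 = (-0.5425, +0.8400)
edge 5: e_5 = (+2.66, +1.63);  n_5 = (+0.5225, -0.8526)
∠(n_2, n_5) = 178.64°
δ = |180° − 178.64°| = 1.36°
1.36° ≤ 2α = 57.62°  →  valid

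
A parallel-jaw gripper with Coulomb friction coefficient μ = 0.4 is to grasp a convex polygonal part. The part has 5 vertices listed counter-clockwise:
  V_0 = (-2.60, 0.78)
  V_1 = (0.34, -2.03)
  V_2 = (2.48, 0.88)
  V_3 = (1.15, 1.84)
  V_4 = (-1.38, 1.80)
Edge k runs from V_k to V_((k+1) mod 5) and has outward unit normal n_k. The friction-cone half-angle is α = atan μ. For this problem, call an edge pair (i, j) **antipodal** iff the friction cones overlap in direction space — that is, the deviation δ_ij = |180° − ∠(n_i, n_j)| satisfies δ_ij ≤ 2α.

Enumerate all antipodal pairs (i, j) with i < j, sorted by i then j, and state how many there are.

α = atan 0.4 = 21.80°;  2α = 43.60°
n_0 = (-0.6909, -0.7229)
n_1 = (+0.8056, -0.5924)
n_2 = (+0.5853, +0.8108)
n_3 = (-0.0158, +0.9999)
n_4 = (-0.6414, +0.7672)
  (0,1): δ = 82.63°  ·
  (0,2): δ = 7.88°  ✓
  (0,3): δ = 44.61°  ·
  (0,4): δ = 83.60°  ·
  (1,2): δ = 89.49°  ·
  (1,3): δ = 52.76°  ·
  (1,4): δ = 13.77°  ✓
  (2,3): δ = 143.27°  ·
  (2,4): δ = 104.28°  ·
  (3,4): δ = 141.01°  ·
antipodal pairs: 2

count = 2; pairs: (0,2), (1,4)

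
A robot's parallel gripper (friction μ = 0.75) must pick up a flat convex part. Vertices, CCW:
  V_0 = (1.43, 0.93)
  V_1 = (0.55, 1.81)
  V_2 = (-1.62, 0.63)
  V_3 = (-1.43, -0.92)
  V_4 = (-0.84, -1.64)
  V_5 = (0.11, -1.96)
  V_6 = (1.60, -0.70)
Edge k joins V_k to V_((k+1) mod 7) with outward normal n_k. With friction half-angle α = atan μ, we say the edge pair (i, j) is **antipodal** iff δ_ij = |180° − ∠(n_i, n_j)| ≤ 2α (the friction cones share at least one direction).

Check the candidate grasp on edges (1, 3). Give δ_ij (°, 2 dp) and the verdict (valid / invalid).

δ = 79.20°, invalid

α = atan 0.75 = 36.87°;  2α = 73.74°
edge 1: e_1 = (-2.17, -1.18);  n_1 = (-0.4777, +0.8785)
edge 3: e_3 = (+0.59, -0.72);  n_3 = (-0.7735, -0.6338)
∠(n_1, n_3) = 100.80°
δ = |180° − 100.80°| = 79.20°
79.20° > 2α = 73.74°  →  invalid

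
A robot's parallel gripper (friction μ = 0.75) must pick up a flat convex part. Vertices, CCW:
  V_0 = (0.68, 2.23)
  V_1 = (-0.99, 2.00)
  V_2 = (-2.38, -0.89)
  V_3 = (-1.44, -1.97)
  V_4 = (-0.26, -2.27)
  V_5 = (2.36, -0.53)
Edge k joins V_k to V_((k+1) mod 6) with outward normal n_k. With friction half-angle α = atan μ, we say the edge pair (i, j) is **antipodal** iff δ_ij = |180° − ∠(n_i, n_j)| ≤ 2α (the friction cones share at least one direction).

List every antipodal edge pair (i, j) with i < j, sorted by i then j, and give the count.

α = atan 0.75 = 36.87°;  2α = 73.74°
n_0 = (-0.1364, +0.9906)
n_1 = (-0.9012, +0.4334)
n_2 = (-0.7543, -0.6565)
n_3 = (-0.2464, -0.9692)
n_4 = (+0.5532, -0.8330)
n_5 = (+0.8542, +0.5199)
  (0,1): δ = 123.53°  ·
  (0,2): δ = 56.81°  ✓
  (0,3): δ = 22.11°  ✓
  (0,4): δ = 25.75°  ✓
  (0,5): δ = 113.49°  ·
  (1,2): δ = 113.28°  ·
  (1,3): δ = 78.58°  ·
  (1,4): δ = 30.72°  ✓
  (1,5): δ = 57.01°  ✓
  (2,3): δ = 145.30°  ·
  (2,4): δ = 97.45°  ·
  (2,5): δ = 9.71°  ✓
  (3,4): δ = 132.15°  ·
  (3,5): δ = 44.41°  ✓
  (4,5): δ = 92.26°  ·
antipodal pairs: 7

count = 7; pairs: (0,2), (0,3), (0,4), (1,4), (1,5), (2,5), (3,5)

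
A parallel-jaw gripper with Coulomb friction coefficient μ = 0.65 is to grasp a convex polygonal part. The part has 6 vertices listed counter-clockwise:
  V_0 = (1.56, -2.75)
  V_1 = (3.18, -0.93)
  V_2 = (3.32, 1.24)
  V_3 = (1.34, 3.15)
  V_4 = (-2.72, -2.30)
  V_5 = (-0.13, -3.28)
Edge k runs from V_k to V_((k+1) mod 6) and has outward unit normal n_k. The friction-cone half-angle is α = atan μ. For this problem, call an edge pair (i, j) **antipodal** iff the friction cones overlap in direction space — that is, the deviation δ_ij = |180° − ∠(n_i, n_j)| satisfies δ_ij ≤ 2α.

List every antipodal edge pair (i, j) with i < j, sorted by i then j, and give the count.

α = atan 0.65 = 33.02°;  2α = 66.05°
n_0 = (+0.7470, -0.6649)
n_1 = (+0.9979, -0.0644)
n_2 = (+0.6943, +0.7197)
n_3 = (-0.8019, +0.5974)
n_4 = (-0.3539, -0.9353)
n_5 = (+0.2992, -0.9542)
  (0,1): δ = 142.02°  ·
  (0,2): δ = 92.30°  ·
  (0,3): δ = 4.99°  ✓
  (0,4): δ = 110.95°  ·
  (0,5): δ = 149.08°  ·
  (1,2): δ = 130.28°  ·
  (1,3): δ = 32.99°  ✓
  (1,4): δ = 72.97°  ·
  (1,5): δ = 111.10°  ·
  (2,3): δ = 82.72°  ·
  (2,4): δ = 23.24°  ✓
  (2,5): δ = 61.38°  ✓
  (3,4): δ = 74.04°  ·
  (3,5): δ = 35.90°  ✓
  (4,5): δ = 141.86°  ·
antipodal pairs: 5

count = 5; pairs: (0,3), (1,3), (2,4), (2,5), (3,5)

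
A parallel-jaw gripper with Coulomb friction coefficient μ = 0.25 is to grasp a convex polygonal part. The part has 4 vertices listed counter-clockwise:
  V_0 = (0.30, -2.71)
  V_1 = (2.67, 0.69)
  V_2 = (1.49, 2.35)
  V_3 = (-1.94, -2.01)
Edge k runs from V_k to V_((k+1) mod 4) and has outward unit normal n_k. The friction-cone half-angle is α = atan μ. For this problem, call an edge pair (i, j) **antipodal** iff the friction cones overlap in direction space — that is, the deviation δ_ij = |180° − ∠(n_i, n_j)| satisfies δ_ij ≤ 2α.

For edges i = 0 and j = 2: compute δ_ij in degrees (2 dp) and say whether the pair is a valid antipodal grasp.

δ = 3.31°, valid

α = atan 0.25 = 14.04°;  2α = 28.07°
edge 0: e_0 = (+2.37, +3.40);  n_0 = (+0.8204, -0.5718)
edge 2: e_2 = (-3.43, -4.36);  n_2 = (-0.7859, +0.6183)
∠(n_0, n_2) = 176.69°
δ = |180° − 176.69°| = 3.31°
3.31° ≤ 2α = 28.07°  →  valid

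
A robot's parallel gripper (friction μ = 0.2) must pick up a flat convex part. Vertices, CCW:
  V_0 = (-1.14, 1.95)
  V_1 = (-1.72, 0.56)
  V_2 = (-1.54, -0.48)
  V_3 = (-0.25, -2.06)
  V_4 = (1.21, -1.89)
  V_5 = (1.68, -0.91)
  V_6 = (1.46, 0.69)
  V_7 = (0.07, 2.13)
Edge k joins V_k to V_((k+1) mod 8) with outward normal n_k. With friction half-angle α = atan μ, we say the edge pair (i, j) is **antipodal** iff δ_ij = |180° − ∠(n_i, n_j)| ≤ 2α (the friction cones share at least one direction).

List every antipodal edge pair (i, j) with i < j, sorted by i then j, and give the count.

count = 4; pairs: (0,4), (1,5), (2,6), (3,7)

α = atan 0.2 = 11.31°;  2α = 22.62°
n_0 = (-0.9229, +0.3851)
n_1 = (-0.9854, -0.1705)
n_2 = (-0.7746, -0.6324)
n_3 = (+0.1157, -0.9933)
n_4 = (+0.9017, -0.4324)
n_5 = (+0.9907, +0.1362)
n_6 = (+0.7195, +0.6945)
n_7 = (-0.1471, +0.9891)
  (0,1): δ = 147.53°  ·
  (0,2): δ = 118.12°  ·
  (0,3): δ = 60.71°  ·
  (0,4): δ = 2.97°  ✓
  (0,5): δ = 30.48°  ·
  (0,6): δ = 66.64°  ·
  (0,7): δ = 121.11°  ·
  (1,2): δ = 150.59°  ·
  (1,3): δ = 93.18°  ·
  (1,4): δ = 35.44°  ·
  (1,5): δ = 1.99°  ✓
  (1,6): δ = 34.17°  ·
  (1,7): δ = 88.64°  ·
  (2,3): δ = 122.59°  ·
  (2,4): δ = 64.85°  ·
  (2,5): δ = 31.40°  ·
  (2,6): δ = 4.76°  ✓
  (2,7): δ = 59.23°  ·
  (3,4): δ = 122.26°  ·
  (3,5): δ = 88.81°  ·
  (3,6): δ = 52.65°  ·
  (3,7): δ = 1.82°  ✓
  (4,5): δ = 146.55°  ·
  (4,6): δ = 110.39°  ·
  (4,7): δ = 55.92°  ·
  (5,6): δ = 143.84°  ·
  (5,7): δ = 89.37°  ·
  (6,7): δ = 125.53°  ·
antipodal pairs: 4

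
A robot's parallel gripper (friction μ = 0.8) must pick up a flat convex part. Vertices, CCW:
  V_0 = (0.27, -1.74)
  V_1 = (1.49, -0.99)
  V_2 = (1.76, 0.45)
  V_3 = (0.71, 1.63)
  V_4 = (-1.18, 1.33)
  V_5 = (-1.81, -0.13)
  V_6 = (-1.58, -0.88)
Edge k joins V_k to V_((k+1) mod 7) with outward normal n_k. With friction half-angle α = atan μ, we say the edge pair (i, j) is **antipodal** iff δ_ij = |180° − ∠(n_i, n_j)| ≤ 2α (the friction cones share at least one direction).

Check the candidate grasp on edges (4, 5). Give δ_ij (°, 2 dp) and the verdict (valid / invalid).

α = atan 0.8 = 38.66°;  2α = 77.32°
edge 4: e_4 = (-0.63, -1.46);  n_4 = (-0.9182, +0.3962)
edge 5: e_5 = (+0.23, -0.75);  n_5 = (-0.9561, -0.2932)
∠(n_4, n_5) = 40.39°
δ = |180° − 40.39°| = 139.61°
139.61° > 2α = 77.32°  →  invalid

δ = 139.61°, invalid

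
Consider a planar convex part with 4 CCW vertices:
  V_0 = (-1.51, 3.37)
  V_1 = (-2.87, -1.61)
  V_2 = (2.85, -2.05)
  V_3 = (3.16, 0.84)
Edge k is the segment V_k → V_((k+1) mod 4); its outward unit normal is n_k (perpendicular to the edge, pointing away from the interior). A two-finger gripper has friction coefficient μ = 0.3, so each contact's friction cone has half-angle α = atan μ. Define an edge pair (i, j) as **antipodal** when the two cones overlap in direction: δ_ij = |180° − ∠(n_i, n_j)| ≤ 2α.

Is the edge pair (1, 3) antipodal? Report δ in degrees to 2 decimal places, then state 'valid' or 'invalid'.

α = atan 0.3 = 16.70°;  2α = 33.40°
edge 1: e_1 = (+5.72, -0.44);  n_1 = (-0.0767, -0.9971)
edge 3: e_3 = (-4.67, +2.53);  n_3 = (+0.4763, +0.8793)
∠(n_1, n_3) = 155.95°
δ = |180° − 155.95°| = 24.05°
24.05° ≤ 2α = 33.40°  →  valid

δ = 24.05°, valid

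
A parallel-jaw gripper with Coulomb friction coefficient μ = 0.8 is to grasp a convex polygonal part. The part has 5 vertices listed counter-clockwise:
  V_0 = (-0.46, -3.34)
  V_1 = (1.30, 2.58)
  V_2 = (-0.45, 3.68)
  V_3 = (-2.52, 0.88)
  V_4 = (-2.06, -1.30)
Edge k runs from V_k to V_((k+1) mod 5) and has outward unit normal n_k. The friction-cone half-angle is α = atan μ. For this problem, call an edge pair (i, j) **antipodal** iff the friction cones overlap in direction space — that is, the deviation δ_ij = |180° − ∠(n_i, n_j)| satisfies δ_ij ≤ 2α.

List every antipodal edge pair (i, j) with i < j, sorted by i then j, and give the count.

α = atan 0.8 = 38.66°;  2α = 77.32°
n_0 = (+0.9585, -0.2850)
n_1 = (+0.5322, +0.8466)
n_2 = (-0.8041, +0.5945)
n_3 = (-0.9785, -0.2065)
n_4 = (-0.7869, -0.6171)
  (0,1): δ = 105.60°  ·
  (0,2): δ = 19.92°  ✓
  (0,3): δ = 28.47°  ✓
  (0,4): δ = 54.66°  ✓
  (1,2): δ = 94.32°  ·
  (1,3): δ = 45.93°  ✓
  (1,4): δ = 19.74°  ✓
  (2,3): δ = 131.61°  ·
  (2,4): δ = 105.42°  ·
  (3,4): δ = 153.81°  ·
antipodal pairs: 5

count = 5; pairs: (0,2), (0,3), (0,4), (1,3), (1,4)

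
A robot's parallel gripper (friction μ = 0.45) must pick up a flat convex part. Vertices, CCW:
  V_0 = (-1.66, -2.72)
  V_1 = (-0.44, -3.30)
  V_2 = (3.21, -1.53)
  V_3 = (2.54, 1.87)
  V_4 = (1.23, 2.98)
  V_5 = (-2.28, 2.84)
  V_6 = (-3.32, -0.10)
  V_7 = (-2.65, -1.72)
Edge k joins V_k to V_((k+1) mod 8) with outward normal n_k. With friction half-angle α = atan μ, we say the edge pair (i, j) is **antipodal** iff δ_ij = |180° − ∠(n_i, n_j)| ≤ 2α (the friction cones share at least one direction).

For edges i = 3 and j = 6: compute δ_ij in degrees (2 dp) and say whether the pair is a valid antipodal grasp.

α = atan 0.45 = 24.23°;  2α = 48.46°
edge 3: e_3 = (-1.31, +1.11);  n_3 = (+0.6465, +0.7629)
edge 6: e_6 = (+0.67, -1.62);  n_6 = (-0.9241, -0.3822)
∠(n_3, n_6) = 152.74°
δ = |180° − 152.74°| = 27.26°
27.26° ≤ 2α = 48.46°  →  valid

δ = 27.26°, valid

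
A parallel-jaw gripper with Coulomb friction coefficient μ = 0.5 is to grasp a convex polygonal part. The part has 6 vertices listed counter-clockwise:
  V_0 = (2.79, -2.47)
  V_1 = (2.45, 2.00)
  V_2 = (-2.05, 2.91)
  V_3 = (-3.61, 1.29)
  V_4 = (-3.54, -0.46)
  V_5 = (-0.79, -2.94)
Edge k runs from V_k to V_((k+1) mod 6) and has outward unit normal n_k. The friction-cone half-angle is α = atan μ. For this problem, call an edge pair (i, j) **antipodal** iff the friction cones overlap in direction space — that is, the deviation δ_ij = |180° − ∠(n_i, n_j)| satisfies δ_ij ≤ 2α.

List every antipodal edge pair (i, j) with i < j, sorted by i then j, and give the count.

α = atan 0.5 = 26.57°;  2α = 53.13°
n_0 = (+0.9971, +0.0758)
n_1 = (+0.1982, +0.9802)
n_2 = (-0.7203, +0.6936)
n_3 = (-0.9992, -0.0400)
n_4 = (-0.6697, -0.7426)
n_5 = (+0.1302, -0.9915)
  (0,1): δ = 105.78°  ·
  (0,2): δ = 48.27°  ✓
  (0,3): δ = 2.06°  ✓
  (0,4): δ = 43.61°  ✓
  (0,5): δ = 93.13°  ·
  (1,2): δ = 122.49°  ·
  (1,3): δ = 76.28°  ·
  (1,4): δ = 30.61°  ✓
  (1,5): δ = 18.91°  ✓
  (2,3): δ = 133.79°  ·
  (2,4): δ = 88.13°  ·
  (2,5): δ = 38.60°  ✓
  (3,4): δ = 134.34°  ·
  (3,5): δ = 84.81°  ·
  (4,5): δ = 130.48°  ·
antipodal pairs: 6

count = 6; pairs: (0,2), (0,3), (0,4), (1,4), (1,5), (2,5)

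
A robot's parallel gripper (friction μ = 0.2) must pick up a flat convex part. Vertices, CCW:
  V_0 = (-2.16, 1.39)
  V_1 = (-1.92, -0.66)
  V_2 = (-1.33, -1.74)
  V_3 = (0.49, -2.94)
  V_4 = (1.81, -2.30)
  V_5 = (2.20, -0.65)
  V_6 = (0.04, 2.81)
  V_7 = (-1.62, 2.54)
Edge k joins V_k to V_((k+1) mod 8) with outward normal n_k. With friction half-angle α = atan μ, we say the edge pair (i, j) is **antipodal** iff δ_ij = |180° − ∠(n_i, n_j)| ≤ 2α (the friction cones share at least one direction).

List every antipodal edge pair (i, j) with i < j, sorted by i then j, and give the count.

α = atan 0.2 = 11.31°;  2α = 22.62°
n_0 = (-0.9932, -0.1163)
n_1 = (-0.8776, -0.4794)
n_2 = (-0.5505, -0.8349)
n_3 = (+0.4363, -0.8998)
n_4 = (+0.9732, -0.2300)
n_5 = (+0.8483, +0.5296)
n_6 = (-0.1605, +0.9870)
n_7 = (-0.9052, +0.4250)
  (0,1): δ = 158.03°  ·
  (0,2): δ = 130.08°  ·
  (0,3): δ = 70.81°  ·
  (0,4): δ = 19.98°  ✓
  (0,5): δ = 25.30°  ·
  (0,6): δ = 92.56°  ·
  (0,7): δ = 148.17°  ·
  (1,2): δ = 152.05°  ·
  (1,3): δ = 92.78°  ·
  (1,4): δ = 41.95°  ·
  (1,5): δ = 3.33°  ✓
  (1,6): δ = 70.59°  ·
  (1,7): δ = 126.20°  ·
  (2,3): δ = 120.74°  ·
  (2,4): δ = 69.90°  ·
  (2,5): δ = 24.63°  ·
  (2,6): δ = 42.64°  ·
  (2,7): δ = 98.25°  ·
  (3,4): δ = 129.16°  ·
  (3,5): δ = 83.89°  ·
  (3,6): δ = 16.63°  ✓
  (3,7): δ = 38.98°  ·
  (4,5): δ = 134.73°  ·
  (4,6): δ = 67.46°  ·
  (4,7): δ = 11.85°  ✓
  (5,6): δ = 112.74°  ·
  (5,7): δ = 57.13°  ·
  (6,7): δ = 124.39°  ·
antipodal pairs: 4

count = 4; pairs: (0,4), (1,5), (3,6), (4,7)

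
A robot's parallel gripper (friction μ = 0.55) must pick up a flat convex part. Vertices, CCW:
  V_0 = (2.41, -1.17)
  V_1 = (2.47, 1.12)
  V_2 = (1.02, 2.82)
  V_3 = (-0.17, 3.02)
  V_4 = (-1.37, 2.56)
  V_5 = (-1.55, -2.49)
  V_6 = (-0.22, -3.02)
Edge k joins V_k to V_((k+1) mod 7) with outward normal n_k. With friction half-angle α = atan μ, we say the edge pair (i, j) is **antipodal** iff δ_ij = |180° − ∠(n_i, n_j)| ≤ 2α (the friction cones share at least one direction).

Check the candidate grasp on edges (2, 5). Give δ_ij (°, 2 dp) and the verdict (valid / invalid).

α = atan 0.55 = 28.81°;  2α = 57.62°
edge 2: e_2 = (-1.19, +0.20);  n_2 = (+0.1657, +0.9862)
edge 5: e_5 = (+1.33, -0.53);  n_5 = (-0.3702, -0.9290)
∠(n_2, n_5) = 167.81°
δ = |180° − 167.81°| = 12.19°
12.19° ≤ 2α = 57.62°  →  valid

δ = 12.19°, valid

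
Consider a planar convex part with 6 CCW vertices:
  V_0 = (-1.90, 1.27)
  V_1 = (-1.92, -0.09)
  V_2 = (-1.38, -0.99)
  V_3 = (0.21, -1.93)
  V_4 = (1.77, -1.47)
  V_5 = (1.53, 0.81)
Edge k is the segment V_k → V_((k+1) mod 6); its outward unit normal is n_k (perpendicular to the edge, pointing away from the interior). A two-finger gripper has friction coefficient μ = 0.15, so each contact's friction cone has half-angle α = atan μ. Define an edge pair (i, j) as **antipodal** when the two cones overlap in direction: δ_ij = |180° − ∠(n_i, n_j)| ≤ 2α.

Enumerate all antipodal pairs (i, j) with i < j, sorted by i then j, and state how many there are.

count = 1; pairs: (0,4)

α = atan 0.15 = 8.53°;  2α = 17.06°
n_0 = (-0.9999, +0.0147)
n_1 = (-0.8575, -0.5145)
n_2 = (-0.5089, -0.8608)
n_3 = (+0.2828, -0.9592)
n_4 = (+0.9945, +0.1047)
n_5 = (+0.1329, +0.9911)
  (0,1): δ = 148.19°  ·
  (0,2): δ = 119.75°  ·
  (0,3): δ = 72.73°  ·
  (0,4): δ = 6.85°  ✓
  (0,5): δ = 83.20°  ·
  (1,2): δ = 151.56°  ·
  (1,3): δ = 104.53°  ·
  (1,4): δ = 24.95°  ·
  (1,5): δ = 51.40°  ·
  (2,3): δ = 132.98°  ·
  (2,4): δ = 53.40°  ·
  (2,5): δ = 22.95°  ·
  (3,4): δ = 100.42°  ·
  (3,5): δ = 24.07°  ·
  (4,5): δ = 103.65°  ·
antipodal pairs: 1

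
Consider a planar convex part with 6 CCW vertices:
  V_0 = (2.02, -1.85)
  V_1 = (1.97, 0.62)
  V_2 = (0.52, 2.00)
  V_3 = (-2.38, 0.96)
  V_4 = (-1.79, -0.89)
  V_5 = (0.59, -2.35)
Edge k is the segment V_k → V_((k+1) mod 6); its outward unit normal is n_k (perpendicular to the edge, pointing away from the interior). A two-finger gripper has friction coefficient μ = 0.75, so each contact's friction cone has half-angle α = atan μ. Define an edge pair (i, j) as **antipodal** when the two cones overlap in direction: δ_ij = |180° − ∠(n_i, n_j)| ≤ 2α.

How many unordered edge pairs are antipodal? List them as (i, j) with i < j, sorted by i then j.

count = 8; pairs: (0,2), (0,3), (0,4), (1,3), (1,4), (1,5), (2,4), (2,5)

α = atan 0.75 = 36.87°;  2α = 73.74°
n_0 = (+0.9998, +0.0202)
n_1 = (+0.6894, +0.7244)
n_2 = (-0.3376, +0.9413)
n_3 = (-0.9527, -0.3038)
n_4 = (-0.5229, -0.8524)
n_5 = (+0.3301, -0.9440)
  (0,1): δ = 134.74°  ·
  (0,2): δ = 71.43°  ✓
  (0,3): δ = 16.53°  ✓
  (0,4): δ = 57.31°  ✓
  (0,5): δ = 108.11°  ·
  (1,2): δ = 116.69°  ·
  (1,3): δ = 28.73°  ✓
  (1,4): δ = 12.06°  ✓
  (1,5): δ = 62.86°  ✓
  (2,3): δ = 92.04°  ·
  (2,4): δ = 51.26°  ✓
  (2,5): δ = 0.46°  ✓
  (3,4): δ = 139.22°  ·
  (3,5): δ = 88.42°  ·
  (4,5): δ = 129.20°  ·
antipodal pairs: 8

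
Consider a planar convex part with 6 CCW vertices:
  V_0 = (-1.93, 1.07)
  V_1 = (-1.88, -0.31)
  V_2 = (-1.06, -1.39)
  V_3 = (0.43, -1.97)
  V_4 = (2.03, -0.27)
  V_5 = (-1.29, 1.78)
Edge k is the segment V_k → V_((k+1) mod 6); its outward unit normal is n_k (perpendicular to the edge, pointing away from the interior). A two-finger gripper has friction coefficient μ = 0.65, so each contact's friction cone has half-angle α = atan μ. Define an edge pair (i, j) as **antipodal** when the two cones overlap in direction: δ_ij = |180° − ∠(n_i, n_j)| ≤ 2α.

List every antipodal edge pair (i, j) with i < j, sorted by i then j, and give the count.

α = atan 0.65 = 33.02°;  2α = 66.05°
n_0 = (-0.9993, -0.0362)
n_1 = (-0.7964, -0.6047)
n_2 = (-0.3627, -0.9319)
n_3 = (+0.7282, -0.6854)
n_4 = (+0.5254, +0.8509)
n_5 = (-0.7428, +0.6695)
  (0,1): δ = 144.87°  ·
  (0,2): δ = 113.34°  ·
  (0,3): δ = 45.34°  ✓
  (0,4): δ = 56.23°  ✓
  (0,5): δ = 135.89°  ·
  (1,2): δ = 148.48°  ·
  (1,3): δ = 80.47°  ·
  (1,4): δ = 21.10°  ✓
  (1,5): δ = 100.76°  ·
  (2,3): δ = 112.00°  ·
  (2,4): δ = 10.43°  ✓
  (2,5): δ = 69.24°  ·
  (3,4): δ = 78.43°  ·
  (3,5): δ = 1.23°  ✓
  (4,5): δ = 100.34°  ·
antipodal pairs: 5

count = 5; pairs: (0,3), (0,4), (1,4), (2,4), (3,5)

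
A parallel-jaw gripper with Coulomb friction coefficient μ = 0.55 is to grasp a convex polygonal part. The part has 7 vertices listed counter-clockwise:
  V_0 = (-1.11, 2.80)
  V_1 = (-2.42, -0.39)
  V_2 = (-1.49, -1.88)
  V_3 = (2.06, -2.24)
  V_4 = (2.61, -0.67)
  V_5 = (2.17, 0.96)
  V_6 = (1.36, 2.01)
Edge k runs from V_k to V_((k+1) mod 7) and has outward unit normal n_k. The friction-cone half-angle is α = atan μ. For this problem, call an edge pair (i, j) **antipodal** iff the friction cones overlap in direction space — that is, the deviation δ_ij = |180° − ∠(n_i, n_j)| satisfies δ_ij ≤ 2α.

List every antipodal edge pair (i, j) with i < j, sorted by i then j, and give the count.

count = 8; pairs: (0,3), (0,4), (1,3), (1,4), (1,5), (1,6), (2,5), (2,6)

α = atan 0.55 = 28.81°;  2α = 57.62°
n_0 = (-0.9250, +0.3799)
n_1 = (-0.8483, -0.5295)
n_2 = (-0.1009, -0.9949)
n_3 = (+0.9438, -0.3306)
n_4 = (+0.9654, +0.2606)
n_5 = (+0.7918, +0.6108)
n_6 = (+0.3046, +0.9525)
  (0,1): δ = 125.70°  ·
  (0,2): δ = 73.46°  ·
  (0,3): δ = 3.02°  ✓
  (0,4): δ = 37.43°  ✓
  (0,5): δ = 59.97°  ·
  (0,6): δ = 94.59°  ·
  (1,2): δ = 127.76°  ·
  (1,3): δ = 51.28°  ✓
  (1,4): δ = 16.86°  ✓
  (1,5): δ = 5.68°  ✓
  (1,6): δ = 40.29°  ✓
  (2,3): δ = 103.52°  ·
  (2,4): δ = 69.10°  ·
  (2,5): δ = 46.56°  ✓
  (2,6): δ = 11.95°  ✓
  (3,4): δ = 145.59°  ·
  (3,5): δ = 123.05°  ·
  (3,6): δ = 88.43°  ·
  (4,5): δ = 157.46°  ·
  (4,6): δ = 122.84°  ·
  (5,6): δ = 145.38°  ·
antipodal pairs: 8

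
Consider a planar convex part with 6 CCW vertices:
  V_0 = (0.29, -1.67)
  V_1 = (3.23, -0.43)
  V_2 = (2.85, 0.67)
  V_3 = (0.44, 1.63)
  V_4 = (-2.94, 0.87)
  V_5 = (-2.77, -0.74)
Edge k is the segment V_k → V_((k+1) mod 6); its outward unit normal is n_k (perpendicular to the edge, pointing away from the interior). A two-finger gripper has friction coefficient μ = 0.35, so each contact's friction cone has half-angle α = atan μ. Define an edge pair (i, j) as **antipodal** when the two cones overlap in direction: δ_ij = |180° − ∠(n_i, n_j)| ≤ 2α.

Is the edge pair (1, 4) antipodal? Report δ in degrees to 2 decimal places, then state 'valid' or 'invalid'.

α = atan 0.35 = 19.29°;  2α = 38.58°
edge 1: e_1 = (-0.38, +1.10);  n_1 = (+0.9452, +0.3265)
edge 4: e_4 = (+0.17, -1.61);  n_4 = (-0.9945, -0.1050)
∠(n_1, n_4) = 166.97°
δ = |180° − 166.97°| = 13.03°
13.03° ≤ 2α = 38.58°  →  valid

δ = 13.03°, valid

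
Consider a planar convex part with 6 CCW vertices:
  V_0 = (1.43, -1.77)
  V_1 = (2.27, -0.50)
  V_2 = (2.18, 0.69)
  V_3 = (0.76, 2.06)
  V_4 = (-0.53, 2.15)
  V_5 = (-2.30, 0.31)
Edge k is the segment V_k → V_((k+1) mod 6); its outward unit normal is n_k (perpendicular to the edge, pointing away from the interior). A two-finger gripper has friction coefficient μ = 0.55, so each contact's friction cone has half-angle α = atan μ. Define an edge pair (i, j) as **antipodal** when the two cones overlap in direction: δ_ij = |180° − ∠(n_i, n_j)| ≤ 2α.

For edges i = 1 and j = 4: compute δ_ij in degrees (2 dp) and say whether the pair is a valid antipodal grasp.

δ = 48.21°, valid

α = atan 0.55 = 28.81°;  2α = 57.62°
edge 1: e_1 = (-0.09, +1.19);  n_1 = (+0.9972, +0.0754)
edge 4: e_4 = (-1.77, -1.84);  n_4 = (-0.7207, +0.6933)
∠(n_1, n_4) = 131.79°
δ = |180° − 131.79°| = 48.21°
48.21° ≤ 2α = 57.62°  →  valid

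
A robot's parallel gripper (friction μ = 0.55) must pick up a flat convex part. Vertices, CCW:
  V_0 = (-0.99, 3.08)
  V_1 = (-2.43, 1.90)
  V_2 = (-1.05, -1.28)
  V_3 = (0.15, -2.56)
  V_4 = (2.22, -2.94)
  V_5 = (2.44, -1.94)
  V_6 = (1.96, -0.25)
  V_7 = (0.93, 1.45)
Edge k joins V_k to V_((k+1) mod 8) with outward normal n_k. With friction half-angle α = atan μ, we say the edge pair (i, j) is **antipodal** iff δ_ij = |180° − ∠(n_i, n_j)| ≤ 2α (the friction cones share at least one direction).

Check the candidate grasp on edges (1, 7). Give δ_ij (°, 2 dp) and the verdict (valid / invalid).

δ = 26.21°, valid

α = atan 0.55 = 28.81°;  2α = 57.62°
edge 1: e_1 = (+1.38, -3.18);  n_1 = (-0.9173, -0.3981)
edge 7: e_7 = (-1.92, +1.63);  n_7 = (+0.6472, +0.7623)
∠(n_1, n_7) = 153.79°
δ = |180° − 153.79°| = 26.21°
26.21° ≤ 2α = 57.62°  →  valid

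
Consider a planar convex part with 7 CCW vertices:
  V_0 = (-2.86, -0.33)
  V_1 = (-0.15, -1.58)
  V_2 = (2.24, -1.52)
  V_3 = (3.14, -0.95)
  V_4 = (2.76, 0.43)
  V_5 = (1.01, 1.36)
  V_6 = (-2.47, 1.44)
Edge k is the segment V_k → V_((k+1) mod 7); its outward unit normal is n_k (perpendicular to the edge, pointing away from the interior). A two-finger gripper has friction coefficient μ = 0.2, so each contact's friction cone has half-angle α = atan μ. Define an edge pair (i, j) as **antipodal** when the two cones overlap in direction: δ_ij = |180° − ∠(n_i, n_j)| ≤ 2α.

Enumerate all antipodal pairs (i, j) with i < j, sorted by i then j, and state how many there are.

count = 2; pairs: (0,4), (1,5)

α = atan 0.2 = 11.31°;  2α = 22.62°
n_0 = (-0.4188, -0.9081)
n_1 = (+0.0251, -0.9997)
n_2 = (+0.5351, -0.8448)
n_3 = (+0.9641, +0.2655)
n_4 = (+0.4693, +0.8831)
n_5 = (+0.0230, +0.9997)
n_6 = (-0.9766, +0.2152)
  (0,1): δ = 153.80°  ·
  (0,2): δ = 122.89°  ·
  (0,3): δ = 49.84°  ·
  (0,4): δ = 3.23°  ✓
  (0,5): δ = 23.44°  ·
  (0,6): δ = 102.34°  ·
  (1,2): δ = 149.09°  ·
  (1,3): δ = 76.04°  ·
  (1,4): δ = 29.43°  ·
  (1,5): δ = 2.75°  ✓
  (1,6): δ = 76.14°  ·
  (2,3): δ = 106.95°  ·
  (2,4): δ = 60.33°  ·
  (2,5): δ = 33.66°  ·
  (2,6): δ = 45.23°  ·
  (3,4): δ = 133.38°  ·
  (3,5): δ = 106.71°  ·
  (3,6): δ = 27.82°  ·
  (4,5): δ = 153.33°  ·
  (4,6): δ = 74.44°  ·
  (5,6): δ = 101.11°  ·
antipodal pairs: 2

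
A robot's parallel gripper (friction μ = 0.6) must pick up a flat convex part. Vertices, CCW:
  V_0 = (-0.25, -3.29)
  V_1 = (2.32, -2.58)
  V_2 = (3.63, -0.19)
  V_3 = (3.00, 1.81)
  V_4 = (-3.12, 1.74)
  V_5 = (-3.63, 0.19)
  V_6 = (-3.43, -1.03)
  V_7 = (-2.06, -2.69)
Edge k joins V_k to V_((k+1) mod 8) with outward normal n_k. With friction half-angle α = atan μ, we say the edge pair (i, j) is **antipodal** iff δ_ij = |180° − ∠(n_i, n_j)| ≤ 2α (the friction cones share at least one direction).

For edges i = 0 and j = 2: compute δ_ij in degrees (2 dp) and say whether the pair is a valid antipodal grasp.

δ = 87.96°, invalid

α = atan 0.6 = 30.96°;  2α = 61.93°
edge 0: e_0 = (+2.57, +0.71);  n_0 = (+0.2663, -0.9639)
edge 2: e_2 = (-0.63, +2.00);  n_2 = (+0.9538, +0.3004)
∠(n_0, n_2) = 92.04°
δ = |180° − 92.04°| = 87.96°
87.96° > 2α = 61.93°  →  invalid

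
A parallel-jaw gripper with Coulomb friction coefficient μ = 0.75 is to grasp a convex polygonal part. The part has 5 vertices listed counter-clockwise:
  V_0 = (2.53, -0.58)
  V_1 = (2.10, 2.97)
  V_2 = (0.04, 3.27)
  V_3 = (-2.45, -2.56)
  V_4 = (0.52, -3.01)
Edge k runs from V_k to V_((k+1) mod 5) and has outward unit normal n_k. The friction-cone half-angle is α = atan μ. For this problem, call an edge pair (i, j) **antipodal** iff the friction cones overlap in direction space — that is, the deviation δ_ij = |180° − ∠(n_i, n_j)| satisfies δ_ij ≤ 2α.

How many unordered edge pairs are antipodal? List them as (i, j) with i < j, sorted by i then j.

α = atan 0.75 = 36.87°;  2α = 73.74°
n_0 = (+0.9927, +0.1202)
n_1 = (+0.1441, +0.9896)
n_2 = (-0.9196, +0.3928)
n_3 = (-0.1498, -0.9887)
n_4 = (+0.7706, -0.6374)
  (0,1): δ = 105.19°  ·
  (0,2): δ = 30.03°  ✓
  (0,3): δ = 74.48°  ·
  (0,4): δ = 133.50°  ·
  (1,2): δ = 104.84°  ·
  (1,3): δ = 0.33°  ✓
  (1,4): δ = 58.69°  ✓
  (2,3): δ = 75.49°  ·
  (2,4): δ = 16.47°  ✓
  (3,4): δ = 120.98°  ·
antipodal pairs: 4

count = 4; pairs: (0,2), (1,3), (1,4), (2,4)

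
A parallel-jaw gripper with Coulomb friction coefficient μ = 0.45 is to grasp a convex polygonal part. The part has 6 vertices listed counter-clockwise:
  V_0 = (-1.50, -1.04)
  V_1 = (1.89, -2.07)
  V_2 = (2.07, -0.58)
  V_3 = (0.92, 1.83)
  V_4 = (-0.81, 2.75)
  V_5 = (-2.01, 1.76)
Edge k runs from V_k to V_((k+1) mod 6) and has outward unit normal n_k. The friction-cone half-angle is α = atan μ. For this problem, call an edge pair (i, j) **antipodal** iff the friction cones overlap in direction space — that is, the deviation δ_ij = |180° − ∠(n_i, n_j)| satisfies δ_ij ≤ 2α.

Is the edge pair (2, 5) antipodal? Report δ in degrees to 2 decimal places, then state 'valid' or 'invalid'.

α = atan 0.45 = 24.23°;  2α = 48.46°
edge 2: e_2 = (-1.15, +2.41);  n_2 = (+0.9025, +0.4307)
edge 5: e_5 = (+0.51, -2.80);  n_5 = (-0.9838, -0.1792)
∠(n_2, n_5) = 164.81°
δ = |180° − 164.81°| = 15.19°
15.19° ≤ 2α = 48.46°  →  valid

δ = 15.19°, valid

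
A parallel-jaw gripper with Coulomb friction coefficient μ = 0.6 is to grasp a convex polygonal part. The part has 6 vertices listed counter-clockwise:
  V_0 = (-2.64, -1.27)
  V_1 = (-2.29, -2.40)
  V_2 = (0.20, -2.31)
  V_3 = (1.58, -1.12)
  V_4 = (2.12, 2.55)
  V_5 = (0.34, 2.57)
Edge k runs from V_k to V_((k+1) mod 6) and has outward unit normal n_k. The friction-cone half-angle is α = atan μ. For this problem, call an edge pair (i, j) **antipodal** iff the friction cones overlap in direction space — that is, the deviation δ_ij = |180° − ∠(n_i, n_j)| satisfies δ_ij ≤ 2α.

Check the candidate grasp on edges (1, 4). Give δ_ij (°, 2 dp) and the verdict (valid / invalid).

α = atan 0.6 = 30.96°;  2α = 61.93°
edge 1: e_1 = (+2.49, +0.09);  n_1 = (+0.0361, -0.9993)
edge 4: e_4 = (-1.78, +0.02);  n_4 = (+0.0112, +0.9999)
∠(n_1, n_4) = 177.29°
δ = |180° − 177.29°| = 2.71°
2.71° ≤ 2α = 61.93°  →  valid

δ = 2.71°, valid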